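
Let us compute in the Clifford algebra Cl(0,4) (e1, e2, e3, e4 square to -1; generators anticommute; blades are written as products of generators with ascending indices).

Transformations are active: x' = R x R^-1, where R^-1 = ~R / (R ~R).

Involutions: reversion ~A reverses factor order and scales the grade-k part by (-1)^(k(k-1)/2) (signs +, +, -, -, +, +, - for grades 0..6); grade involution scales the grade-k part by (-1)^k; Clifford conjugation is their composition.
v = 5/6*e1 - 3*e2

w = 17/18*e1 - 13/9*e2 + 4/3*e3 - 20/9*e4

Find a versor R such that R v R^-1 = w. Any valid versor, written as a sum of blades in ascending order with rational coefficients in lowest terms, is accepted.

Reasoning: v^2 = w^2 = -349/36 since conjugation preserves the quadratic form; R = v + w = 16/9*e1 - 40/9*e2 + 4/3*e3 - 20/9*e4 is then valid when invertible, keeping its own part and reversing (v - w)/2.
Answer: 16/9*e1 - 40/9*e2 + 4/3*e3 - 20/9*e4


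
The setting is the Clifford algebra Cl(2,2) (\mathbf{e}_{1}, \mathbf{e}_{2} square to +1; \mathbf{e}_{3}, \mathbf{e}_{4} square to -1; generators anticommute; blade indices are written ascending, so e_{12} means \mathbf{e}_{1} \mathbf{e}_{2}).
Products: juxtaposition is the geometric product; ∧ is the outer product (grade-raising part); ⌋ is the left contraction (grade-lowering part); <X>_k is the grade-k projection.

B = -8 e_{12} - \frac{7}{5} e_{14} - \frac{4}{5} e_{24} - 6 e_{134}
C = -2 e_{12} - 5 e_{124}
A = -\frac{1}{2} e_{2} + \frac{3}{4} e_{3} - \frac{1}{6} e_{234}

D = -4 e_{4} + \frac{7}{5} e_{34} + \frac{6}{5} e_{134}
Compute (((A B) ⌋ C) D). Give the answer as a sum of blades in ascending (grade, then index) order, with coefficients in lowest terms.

step 1: -4 e_{1} - \frac{2}{15} e_{3} + \frac{2}{5} e_{4} + e_{12} - \frac{9}{2} e_{14} - \frac{173}{30} e_{123} - \frac{7}{10} e_{124} - \frac{17}{60} e_{134} + \frac{3}{5} e_{234} - 3 e_{1234}
step 2: \frac{11}{2} - \frac{29}{2} e_{2} + 5 e_{4} + 2 e_{12} + 20 e_{24}
step 3: 20 + 80 e_{2} + 7 e_{3} - 22 e_{4} - 6 e_{13} + 28 e_{23} + 58 e_{24} + \frac{77}{10} e_{34} + 24 e_{123} - 8 e_{124} + \frac{33}{5} e_{134} - \frac{227}{10} e_{234} + \frac{101}{5} e_{1234}
Answer: 20 + 80 e_{2} + 7 e_{3} - 22 e_{4} - 6 e_{13} + 28 e_{23} + 58 e_{24} + \frac{77}{10} e_{34} + 24 e_{123} - 8 e_{124} + \frac{33}{5} e_{134} - \frac{227}{10} e_{234} + \frac{101}{5} e_{1234}


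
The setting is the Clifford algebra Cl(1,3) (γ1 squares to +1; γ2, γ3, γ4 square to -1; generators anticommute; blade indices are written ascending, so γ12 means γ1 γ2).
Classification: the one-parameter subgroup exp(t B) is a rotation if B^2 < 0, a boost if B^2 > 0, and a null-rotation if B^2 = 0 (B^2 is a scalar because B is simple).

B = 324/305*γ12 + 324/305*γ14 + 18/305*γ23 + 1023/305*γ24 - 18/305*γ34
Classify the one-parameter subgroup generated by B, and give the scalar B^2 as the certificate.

B^2 term by term: the squares give (324/305)^2*(γ12)^2 + (324/305)^2*(γ14)^2 + (18/305)^2*(γ23)^2 + (1023/305)^2*(γ24)^2 + (-18/305)^2*(γ34)^2 = 104976/93025*(+1) + 104976/93025*(+1) + 324/93025*(-1) + 1046529/93025*(-1) + 324/93025*(-1) = -9 (each basis 2-blade squares to minus the product of its generators' squares); cross terms between blades sharing an index anticommute and cancel; the commuting (index-disjoint) pairs give grade-4 terms 2*c*c'*(blade product), which cancel blade by blade — γ1234: -11664/93025 + 11664/93025 = 0 — confirming B is simple. So B^2 = -9.
Answer: rotation, certificate B^2 = -9. The invariant at work: B^2 = -9 is unchanged by conjugation, hence its sign classifies the subgroup whatever basis B is written in.


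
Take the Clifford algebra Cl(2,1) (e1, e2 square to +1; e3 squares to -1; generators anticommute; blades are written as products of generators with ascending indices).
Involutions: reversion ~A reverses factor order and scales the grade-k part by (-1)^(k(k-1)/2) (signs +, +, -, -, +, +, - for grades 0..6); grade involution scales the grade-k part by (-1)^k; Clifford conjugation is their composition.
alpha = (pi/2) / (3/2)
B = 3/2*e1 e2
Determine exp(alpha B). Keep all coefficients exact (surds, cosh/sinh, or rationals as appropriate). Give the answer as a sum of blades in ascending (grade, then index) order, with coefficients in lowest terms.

B^2 = (3/2)^2*(e1 e2)^2 = 9/4*(-1) = -9/4 (a basis 2-blade squares to minus the product of its generators' squares).
B^2 = -9/4 — the negative square puts this in the circular regime; l = 3/2, alpha*l = pi/2, so exp(alpha B) = cos(pi/2) + (sin(pi/2)/(3/2))*B = 0 + (2/3)*B.
Answer: e1 e2


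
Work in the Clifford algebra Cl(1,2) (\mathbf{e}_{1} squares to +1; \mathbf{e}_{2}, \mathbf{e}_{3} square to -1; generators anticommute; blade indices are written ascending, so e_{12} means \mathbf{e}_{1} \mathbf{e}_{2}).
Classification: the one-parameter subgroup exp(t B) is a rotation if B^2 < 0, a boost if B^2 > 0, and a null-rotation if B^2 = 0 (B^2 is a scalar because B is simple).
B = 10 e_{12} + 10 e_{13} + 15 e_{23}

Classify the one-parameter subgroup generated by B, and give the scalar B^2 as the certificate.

B^2 term by term: the squares give (10)^2*(e_{12})^2 + (10)^2*(e_{13})^2 + (15)^2*(e_{23})^2 = 100*(+1) + 100*(+1) + 225*(-1) = -25 (each basis 2-blade squares to minus the product of its generators' squares); cross terms between blades sharing an index anticommute and cancel. So B^2 = -25.
Answer: rotation, certificate B^2 = -25. One invariant decides it: the square -25 survives every conjugation, and its sign is exactly the classification.


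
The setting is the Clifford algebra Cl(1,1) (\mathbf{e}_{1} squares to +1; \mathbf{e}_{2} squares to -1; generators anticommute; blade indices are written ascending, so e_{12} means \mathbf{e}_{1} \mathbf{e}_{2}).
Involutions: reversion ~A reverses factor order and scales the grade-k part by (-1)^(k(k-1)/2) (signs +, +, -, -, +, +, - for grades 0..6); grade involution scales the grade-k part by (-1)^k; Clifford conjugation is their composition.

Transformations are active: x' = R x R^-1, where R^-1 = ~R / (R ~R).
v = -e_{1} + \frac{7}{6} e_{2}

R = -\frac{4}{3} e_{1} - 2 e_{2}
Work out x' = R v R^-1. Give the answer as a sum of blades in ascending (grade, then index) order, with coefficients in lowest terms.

~R = -\frac{4}{3} e_{1} - 2 e_{2}, and R ~R = -\frac{20}{9}, so R^-1 = ~R / (-\frac{20}{9}).
R v = \frac{11}{3} - \frac{32}{9} e_{12}
Answer: \frac{27}{5} e_{1} + \frac{163}{30} e_{2}


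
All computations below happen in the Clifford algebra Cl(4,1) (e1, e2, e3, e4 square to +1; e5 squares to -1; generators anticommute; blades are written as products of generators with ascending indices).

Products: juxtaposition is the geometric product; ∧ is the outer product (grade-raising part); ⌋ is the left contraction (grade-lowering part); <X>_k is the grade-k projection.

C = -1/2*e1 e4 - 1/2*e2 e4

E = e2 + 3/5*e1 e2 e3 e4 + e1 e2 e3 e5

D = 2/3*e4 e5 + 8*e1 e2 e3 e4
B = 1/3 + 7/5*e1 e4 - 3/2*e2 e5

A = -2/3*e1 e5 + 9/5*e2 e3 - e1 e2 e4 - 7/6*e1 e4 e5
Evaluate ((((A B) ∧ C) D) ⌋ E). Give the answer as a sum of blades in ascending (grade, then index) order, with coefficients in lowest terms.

step 1: -7/5*e2 + 49/30*e5 + e1 e2 - 2/9*e1 e5 + 3/5*e2 e3 + 27/10*e3 e5 - 14/15*e4 e5 - 25/12*e1 e2 e4 - 17/9*e1 e4 e5 + 63/25*e1 e2 e3 e4
step 2: -7/10*e1 e2 e4 - 49/60*e1 e4 e5 - 49/60*e2 e4 e5 - 3/10*e1 e2 e3 e4 + 1/9*e1 e2 e4 e5 + 27/20*e1 e3 e4 e5 + 27/20*e2 e3 e4 e5
step 3: -12/5 - 49/90*e1 - 49/90*e2 - 28/5*e3 + 2/27*e1 e2 + 9/10*e1 e3 + 54/5*e1 e5 + 9/10*e2 e3 - 54/5*e2 e5 + 8/9*e3 e5 - 7/15*e1 e2 e5 - 98/15*e1 e3 e5 + 98/15*e2 e3 e5 - 1/5*e1 e2 e3 e5
step 4: -31/90 - 98/15*e1 - 134/15*e2 + 7/15*e3 + 8/9*e1 e2 + 54/5*e1 e3 - 27/50*e1 e4 - 9/10*e1 e5 + 54/5*e2 e3 + 27/50*e2 e4 + 9/10*e2 e5 - 2/45*e3 e4 - 2/27*e3 e5 - 84/25*e1 e2 e4 - 28/5*e1 e2 e5 + 49/150*e1 e3 e4 + 49/90*e1 e3 e5 - 49/150*e2 e3 e4 - 49/90*e2 e3 e5 - 36/25*e1 e2 e3 e4 - 12/5*e1 e2 e3 e5
Answer: -31/90 - 98/15*e1 - 134/15*e2 + 7/15*e3 + 8/9*e1 e2 + 54/5*e1 e3 - 27/50*e1 e4 - 9/10*e1 e5 + 54/5*e2 e3 + 27/50*e2 e4 + 9/10*e2 e5 - 2/45*e3 e4 - 2/27*e3 e5 - 84/25*e1 e2 e4 - 28/5*e1 e2 e5 + 49/150*e1 e3 e4 + 49/90*e1 e3 e5 - 49/150*e2 e3 e4 - 49/90*e2 e3 e5 - 36/25*e1 e2 e3 e4 - 12/5*e1 e2 e3 e5


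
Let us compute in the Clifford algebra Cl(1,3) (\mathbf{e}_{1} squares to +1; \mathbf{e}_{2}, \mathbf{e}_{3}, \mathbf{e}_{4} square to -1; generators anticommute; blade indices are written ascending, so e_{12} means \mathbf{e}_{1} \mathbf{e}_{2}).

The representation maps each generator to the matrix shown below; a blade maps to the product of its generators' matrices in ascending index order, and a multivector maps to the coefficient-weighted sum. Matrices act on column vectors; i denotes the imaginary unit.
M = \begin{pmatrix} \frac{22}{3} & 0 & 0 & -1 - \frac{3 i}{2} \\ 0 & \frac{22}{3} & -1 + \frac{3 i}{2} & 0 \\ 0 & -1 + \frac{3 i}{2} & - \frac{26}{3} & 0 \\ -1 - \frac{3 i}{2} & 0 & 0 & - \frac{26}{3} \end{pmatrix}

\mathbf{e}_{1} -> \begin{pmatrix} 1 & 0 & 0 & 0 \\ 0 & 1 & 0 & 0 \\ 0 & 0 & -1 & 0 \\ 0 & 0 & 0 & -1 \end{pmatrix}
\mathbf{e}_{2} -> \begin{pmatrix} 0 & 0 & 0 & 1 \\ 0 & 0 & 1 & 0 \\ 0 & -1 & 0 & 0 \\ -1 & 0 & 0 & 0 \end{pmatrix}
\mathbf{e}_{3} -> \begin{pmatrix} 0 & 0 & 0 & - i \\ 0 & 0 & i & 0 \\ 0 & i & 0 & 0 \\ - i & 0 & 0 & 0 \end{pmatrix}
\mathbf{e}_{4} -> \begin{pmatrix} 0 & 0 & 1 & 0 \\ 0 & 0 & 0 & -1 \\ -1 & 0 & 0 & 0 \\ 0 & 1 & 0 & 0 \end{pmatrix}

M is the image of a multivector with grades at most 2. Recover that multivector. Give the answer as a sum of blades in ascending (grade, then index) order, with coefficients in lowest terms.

Method: the blade images are trace-orthogonal — tr(rho(e_A) rho(e_B)^-1) = 4 if A = B and 0 otherwise — and rho(e_A)^-1 = (e_A)^2 * rho(e_A) with (e_A)^2 = +1 or -1, so the coefficient of e_A in the preimage is (e_A)^2 * tr(M rho(e_A))/4.
Nonzero projections over blades of grade <= 2: 1: (1)^2 = +1, tr(M 1) = - \frac{8}{3}, coefficient -\frac{2}{3}; e_{1}: (e_{1})^2 = +1, tr(M rho(e_{1})) = 32, coefficient 8; e_{3}: (e_{3})^2 = -1, tr(M rho(e_{3})) = -6, coefficient \frac{3}{2}; e_{12}: (e_{12})^2 = +1, tr(M rho(e_{12})) = -4, coefficient -1. Every other blade of grade <= 2 projects to 0.
Answer: -\frac{2}{3} + 8 e_{1} + \frac{3}{2} e_{3} - e_{12}


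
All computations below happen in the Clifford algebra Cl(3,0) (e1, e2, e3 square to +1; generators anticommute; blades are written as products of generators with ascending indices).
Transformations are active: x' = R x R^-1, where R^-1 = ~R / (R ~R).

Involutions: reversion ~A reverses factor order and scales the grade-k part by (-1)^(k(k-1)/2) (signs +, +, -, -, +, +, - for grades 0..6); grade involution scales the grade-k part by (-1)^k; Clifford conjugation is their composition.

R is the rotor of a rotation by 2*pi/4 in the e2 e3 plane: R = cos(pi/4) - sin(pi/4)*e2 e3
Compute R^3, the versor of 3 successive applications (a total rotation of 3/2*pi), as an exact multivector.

Rotor phase runs at HALF the rotation angle; powers of one rotor simply add phase, so after 3 steps in e2 e3 the phase is 3*pi/4 = 3*pi/4 and R^3 = cos(3*pi/4) - sin(3*pi/4)*e2 e3.
cos(3*pi/4) = -sqrt(2)/2 and sin(3*pi/4) = sqrt(2)/2, so R^3 = -sqrt(2)/2 - sqrt(2)/2*e2 e3. The net rotation is 3/2*pi; the rotor keeps the half-angle phase exactly.
Answer: -sqrt(2)/2 - sqrt(2)/2*e2 e3


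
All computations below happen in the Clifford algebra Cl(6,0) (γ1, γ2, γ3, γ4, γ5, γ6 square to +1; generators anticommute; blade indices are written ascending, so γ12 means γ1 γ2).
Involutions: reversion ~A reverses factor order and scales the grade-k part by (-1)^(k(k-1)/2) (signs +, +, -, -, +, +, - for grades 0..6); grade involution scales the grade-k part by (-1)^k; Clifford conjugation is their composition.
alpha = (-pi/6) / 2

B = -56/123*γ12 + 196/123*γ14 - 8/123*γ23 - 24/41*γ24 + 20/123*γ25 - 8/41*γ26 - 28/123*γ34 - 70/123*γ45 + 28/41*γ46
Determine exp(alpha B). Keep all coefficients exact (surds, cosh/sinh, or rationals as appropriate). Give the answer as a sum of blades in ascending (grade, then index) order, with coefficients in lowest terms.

B^2 term by term: the squares give (-56/123)^2*(γ12)^2 + (196/123)^2*(γ14)^2 + (-8/123)^2*(γ23)^2 + (-24/41)^2*(γ24)^2 + (20/123)^2*(γ25)^2 + (-8/41)^2*(γ26)^2 + (-28/123)^2*(γ34)^2 + (-70/123)^2*(γ45)^2 + (28/41)^2*(γ46)^2 = 3136/15129*(-1) + 38416/15129*(-1) + 64/15129*(-1) + 576/1681*(-1) + 400/15129*(-1) + 64/1681*(-1) + 784/15129*(-1) + 4900/15129*(-1) + 784/1681*(-1) = -4 (each basis 2-blade squares to minus the product of its generators' squares); cross terms between blades sharing an index anticommute and cancel; the commuting (index-disjoint) pairs give grade-4 terms 2*c*c'*(blade product), which cancel blade by blade — γ1234: 3136/15129 - 3136/15129 = 0; γ1245: 7840/15129 - 7840/15129 = 0; γ1246: -3136/5043 + 3136/5043 = 0; γ2345: 1120/15129 - 1120/15129 = 0; γ2346: -448/5043 + 448/5043 = 0; γ2456: -1120/5043 + 1120/5043 = 0 — confirming B is simple. So B^2 = -4.
B^2 = -4 — the negative square puts this in the circular regime; l = 2, alpha*l = -pi/6, so exp(alpha B) = cos(-pi/6) + (sin(-pi/6)/2)*B = sqrt(3)/2 + (-1/4)*B.
Answer: sqrt(3)/2 + 14/123*γ12 - 49/123*γ14 + 2/123*γ23 + 6/41*γ24 - 5/123*γ25 + 2/41*γ26 + 7/123*γ34 + 35/246*γ45 - 7/41*γ46


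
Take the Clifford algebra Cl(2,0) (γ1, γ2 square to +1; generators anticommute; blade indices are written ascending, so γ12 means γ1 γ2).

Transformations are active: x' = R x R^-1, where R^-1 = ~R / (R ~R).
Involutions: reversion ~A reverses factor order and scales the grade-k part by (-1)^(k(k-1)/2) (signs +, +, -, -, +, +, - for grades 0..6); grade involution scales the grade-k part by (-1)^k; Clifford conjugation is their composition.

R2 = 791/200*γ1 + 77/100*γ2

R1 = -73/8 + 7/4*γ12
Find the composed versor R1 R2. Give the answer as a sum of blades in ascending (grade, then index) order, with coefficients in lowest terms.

Distribute over the terms of R1 (each basis-blade product reordered to ascending indices, repeated generators contracted through their squares):
(-73/8) R2 = -57743/1600*γ1 - 5621/800*γ2
(7/4*γ12) R2 = 539/400*γ1 - 5537/800*γ2
Summing the partial products and collecting blades:
Answer: -55587/1600*γ1 - 5579/400*γ2


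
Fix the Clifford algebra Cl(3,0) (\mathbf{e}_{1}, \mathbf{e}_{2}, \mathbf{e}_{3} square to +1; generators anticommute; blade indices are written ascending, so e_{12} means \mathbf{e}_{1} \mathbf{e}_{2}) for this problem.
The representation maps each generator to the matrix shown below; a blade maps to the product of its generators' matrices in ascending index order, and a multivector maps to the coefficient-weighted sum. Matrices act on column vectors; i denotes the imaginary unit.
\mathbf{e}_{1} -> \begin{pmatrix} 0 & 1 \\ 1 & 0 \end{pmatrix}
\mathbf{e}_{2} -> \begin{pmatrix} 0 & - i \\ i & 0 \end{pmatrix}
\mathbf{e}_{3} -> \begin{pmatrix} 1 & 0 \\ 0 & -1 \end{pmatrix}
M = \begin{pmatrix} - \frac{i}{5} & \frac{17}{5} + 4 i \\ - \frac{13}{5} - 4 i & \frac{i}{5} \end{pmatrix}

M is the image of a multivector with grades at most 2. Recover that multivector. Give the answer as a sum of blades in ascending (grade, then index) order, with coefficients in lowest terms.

Method: 1, rho(e_{1}), rho(e_{2}), rho(e_{3}) form a trace-orthogonal basis of the 2x2 complex matrices (tr(X Y) = 2 if X = Y, else 0), so M = m0*1 + m1*rho(e_{1}) + m2*rho(e_{2}) + m3*rho(e_{3}) with m0 = tr(M)/2 = 0, m1 = tr(M rho(e_{1}))/2 = \frac{2}{5}, m2 = tr(M rho(e_{2}))/2 = -4 + 3 i, m3 = tr(M rho(e_{3}))/2 = - \frac{i}{5}.
Multiplying table entries, the bivector images are rho(e_{12}) = i*rho(e_{3}), rho(e_{13}) = -i*rho(e_{2}), rho(e_{23}) = i*rho(e_{1}); with real blade coefficients the real parts of m0..m3 are the coefficients of 1, e_{1}, e_{2}, e_{3} and the imaginary parts give the bivectors (e_{23}: Im m1, e_{13}: -Im m2, e_{12}: Im m3).
Answer: \frac{2}{5} e_{1} - 4 e_{2} - \frac{1}{5} e_{12} - 3 e_{13}


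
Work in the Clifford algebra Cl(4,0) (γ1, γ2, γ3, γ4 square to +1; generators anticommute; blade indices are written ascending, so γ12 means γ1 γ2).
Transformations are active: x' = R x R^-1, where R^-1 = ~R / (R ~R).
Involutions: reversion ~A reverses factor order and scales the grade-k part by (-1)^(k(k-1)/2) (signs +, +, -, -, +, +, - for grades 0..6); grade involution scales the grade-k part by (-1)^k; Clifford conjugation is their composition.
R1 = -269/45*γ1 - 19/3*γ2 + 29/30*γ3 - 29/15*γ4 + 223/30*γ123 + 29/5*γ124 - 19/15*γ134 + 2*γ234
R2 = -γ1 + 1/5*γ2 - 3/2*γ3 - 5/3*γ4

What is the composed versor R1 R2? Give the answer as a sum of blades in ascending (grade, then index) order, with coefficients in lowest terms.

Distribute over the terms of R2 (each basis-blade product reordered to ascending indices, repeated generators contracted through their squares):
R1 (-γ1) = 269/45 - 19/3*γ12 + 29/30*γ13 - 29/15*γ14 - 223/30*γ23 - 29/5*γ24 + 19/15*γ34 + 2*γ1234
R1 (1/5*γ2) = -19/15 - 269/225*γ12 - 223/150*γ13 - 29/25*γ14 - 29/150*γ23 + 29/75*γ24 + 2/5*γ34 - 19/75*γ1234
R1 (-3/2*γ3) = -29/20 - 223/20*γ12 + 269/30*γ13 - 19/10*γ14 + 19/2*γ23 + 3*γ24 - 29/10*γ34 + 87/10*γ1234
R1 (-5/3*γ4) = 29/9 - 29/3*γ12 + 19/9*γ13 + 269/27*γ14 - 10/3*γ23 + 95/9*γ24 - 29/18*γ34 - 223/18*γ1234
Summing the partial products and collecting blades:
Answer: 389/60 - 25511/900*γ12 + 4751/450*γ13 + 6709/1350*γ14 - 73/50*γ23 + 1832/225*γ24 - 128/45*γ34 - 437/225*γ1234


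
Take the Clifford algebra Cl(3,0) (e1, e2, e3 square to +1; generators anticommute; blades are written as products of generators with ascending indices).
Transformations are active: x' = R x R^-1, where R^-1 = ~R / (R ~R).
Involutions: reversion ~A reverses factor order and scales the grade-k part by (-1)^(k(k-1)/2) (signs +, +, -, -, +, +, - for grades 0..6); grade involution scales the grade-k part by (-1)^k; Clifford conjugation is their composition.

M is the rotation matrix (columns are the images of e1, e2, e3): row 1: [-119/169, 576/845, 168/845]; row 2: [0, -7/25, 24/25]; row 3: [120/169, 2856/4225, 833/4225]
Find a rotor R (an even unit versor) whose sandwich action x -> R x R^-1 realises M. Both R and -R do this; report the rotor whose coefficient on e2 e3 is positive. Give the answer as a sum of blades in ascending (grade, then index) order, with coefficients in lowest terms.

Method: write R = a + b12*e1 e2 + b13*e1 e3 + b23*e2 e3 with a^2 + b12^2 + b13^2 + b23^2 = 1 (so R^-1 = ~R). Expanding the columns R e_j ~R gives tr M = 4a^2 - 1 and, from the antisymmetric part, M21 - M12 = -4a*b12, M13 - M31 = 4a*b13, M32 - M23 = -4a*b23.
Here tr M = -133/169, so a^2 = (1 + tr M)/4 = 9/169 and a = ±3/13. Taking a = 3/13: M21 - M12 = -576/845, M13 - M31 = -432/845, M32 - M23 = -48/169, giving b12 = 48/65, b13 = -36/65, b23 = 4/13, i.e. R = 3/13 + 48/65*e1 e2 - 36/65*e1 e3 + 4/13*e2 e3.
Its e2 e3 coefficient is already positive.
Answer: 3/13 + 48/65*e1 e2 - 36/65*e1 e3 + 4/13*e2 e3. Note: both R and -R realise this M (trace -133/169); the covering map identifies them, and the e2 e3-coefficient sign is the tie-breaker.


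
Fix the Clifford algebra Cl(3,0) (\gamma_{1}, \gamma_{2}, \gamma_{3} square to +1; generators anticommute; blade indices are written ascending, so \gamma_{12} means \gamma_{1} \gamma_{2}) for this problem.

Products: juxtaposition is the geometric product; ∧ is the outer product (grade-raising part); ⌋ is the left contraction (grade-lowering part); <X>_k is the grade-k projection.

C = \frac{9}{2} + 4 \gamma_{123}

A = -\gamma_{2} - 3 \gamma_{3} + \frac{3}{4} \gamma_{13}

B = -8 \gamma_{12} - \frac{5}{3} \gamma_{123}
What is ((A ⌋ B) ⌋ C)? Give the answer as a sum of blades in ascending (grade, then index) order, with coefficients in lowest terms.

step 1: -8 \gamma_{1} - \frac{5}{4} \gamma_{2} + 5 \gamma_{12} - \frac{5}{3} \gamma_{13}
step 2: -\frac{20}{3} \gamma_{2} - 20 \gamma_{3} + 5 \gamma_{13} - 32 \gamma_{23}
Answer: -\frac{20}{3} \gamma_{2} - 20 \gamma_{3} + 5 \gamma_{13} - 32 \gamma_{23}


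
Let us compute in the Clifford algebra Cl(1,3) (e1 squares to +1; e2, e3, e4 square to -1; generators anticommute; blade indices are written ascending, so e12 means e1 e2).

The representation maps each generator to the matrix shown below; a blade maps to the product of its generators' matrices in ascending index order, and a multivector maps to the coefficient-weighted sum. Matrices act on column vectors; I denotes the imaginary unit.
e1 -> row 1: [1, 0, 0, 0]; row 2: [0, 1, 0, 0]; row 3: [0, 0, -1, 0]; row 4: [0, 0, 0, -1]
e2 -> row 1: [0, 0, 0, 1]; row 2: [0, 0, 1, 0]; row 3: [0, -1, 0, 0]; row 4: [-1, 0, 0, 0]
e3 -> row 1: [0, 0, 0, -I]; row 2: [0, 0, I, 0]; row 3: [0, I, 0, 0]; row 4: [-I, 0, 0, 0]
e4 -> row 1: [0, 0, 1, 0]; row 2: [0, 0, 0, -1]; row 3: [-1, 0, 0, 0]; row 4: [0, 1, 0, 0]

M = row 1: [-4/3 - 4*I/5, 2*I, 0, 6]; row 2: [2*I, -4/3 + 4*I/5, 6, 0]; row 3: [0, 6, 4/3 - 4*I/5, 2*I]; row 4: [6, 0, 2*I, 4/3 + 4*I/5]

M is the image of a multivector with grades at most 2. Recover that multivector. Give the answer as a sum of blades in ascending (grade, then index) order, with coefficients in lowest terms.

Method: the blade images are trace-orthogonal — tr(rho(e_A) rho(e_B)^-1) = 4 if A = B and 0 otherwise — and rho(e_A)^-1 = (e_A)^2 * rho(e_A) with (e_A)^2 = +1 or -1, so the coefficient of e_A in the preimage is (e_A)^2 * tr(M rho(e_A))/4.
Nonzero projections over blades of grade <= 2: e1: (e1)^2 = +1, tr(M rho(e1)) = -16/3, coefficient -4/3; e12: (e12)^2 = +1, tr(M rho(e12)) = 24, coefficient 6; e23: (e23)^2 = -1, tr(M rho(e23)) = -16/5, coefficient 4/5; e34: (e34)^2 = -1, tr(M rho(e34)) = 8, coefficient -2. Every other blade of grade <= 2 projects to 0.
Answer: -4/3*e1 + 6*e12 + 4/5*e23 - 2*e34


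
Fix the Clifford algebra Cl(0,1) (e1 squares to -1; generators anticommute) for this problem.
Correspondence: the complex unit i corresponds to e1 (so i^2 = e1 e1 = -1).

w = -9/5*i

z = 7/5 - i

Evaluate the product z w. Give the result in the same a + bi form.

In blades: z = 7/5 - e1, w = -9/5*e1.
Distribute z over w term by term (generator squares from the signature, products reordered to ascending indices): (7/5)*w = -63/25*e1; (-e1)*w = -9/5.
Sum: -9/5 - 63/25*e1; translating back through the correspondence:
Answer: -9/5 - 63/25*i


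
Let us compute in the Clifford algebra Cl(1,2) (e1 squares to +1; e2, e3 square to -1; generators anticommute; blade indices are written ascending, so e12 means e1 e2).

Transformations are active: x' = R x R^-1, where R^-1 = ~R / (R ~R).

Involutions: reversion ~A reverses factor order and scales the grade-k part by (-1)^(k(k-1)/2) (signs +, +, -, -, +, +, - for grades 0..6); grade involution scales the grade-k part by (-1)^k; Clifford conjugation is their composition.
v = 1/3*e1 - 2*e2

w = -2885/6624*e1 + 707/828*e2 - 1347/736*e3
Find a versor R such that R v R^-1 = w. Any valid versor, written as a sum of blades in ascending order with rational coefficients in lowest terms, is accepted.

The midline construction: v and w both square to -35/9, so reflecting in their sum -677/6624*e1 - 949/828*e2 - 1347/736*e3 exchanges them.
Answer: -677/6624*e1 - 949/828*e2 - 1347/736*e3


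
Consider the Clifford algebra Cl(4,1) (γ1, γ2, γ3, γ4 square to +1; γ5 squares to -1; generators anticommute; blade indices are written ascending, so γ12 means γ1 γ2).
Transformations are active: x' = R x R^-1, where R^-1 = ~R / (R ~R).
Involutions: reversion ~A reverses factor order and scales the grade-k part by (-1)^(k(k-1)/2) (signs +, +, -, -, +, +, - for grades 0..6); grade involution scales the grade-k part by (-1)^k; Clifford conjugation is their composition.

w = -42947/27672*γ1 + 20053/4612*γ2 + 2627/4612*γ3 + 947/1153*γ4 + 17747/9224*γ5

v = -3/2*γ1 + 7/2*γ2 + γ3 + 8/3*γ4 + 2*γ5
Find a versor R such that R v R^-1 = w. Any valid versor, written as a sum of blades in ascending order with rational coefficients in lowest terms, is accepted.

A norm check does it: q(v) = q(w) = 335/18, hence R = v + w = -84455/27672*γ1 + 36195/4612*γ2 + 7239/4612*γ3 + 12065/3459*γ4 + 36195/9224*γ5 realises the map — parallel part kept, (v - w)/2 negated, v carried to w.
Answer: -84455/27672*γ1 + 36195/4612*γ2 + 7239/4612*γ3 + 12065/3459*γ4 + 36195/9224*γ5


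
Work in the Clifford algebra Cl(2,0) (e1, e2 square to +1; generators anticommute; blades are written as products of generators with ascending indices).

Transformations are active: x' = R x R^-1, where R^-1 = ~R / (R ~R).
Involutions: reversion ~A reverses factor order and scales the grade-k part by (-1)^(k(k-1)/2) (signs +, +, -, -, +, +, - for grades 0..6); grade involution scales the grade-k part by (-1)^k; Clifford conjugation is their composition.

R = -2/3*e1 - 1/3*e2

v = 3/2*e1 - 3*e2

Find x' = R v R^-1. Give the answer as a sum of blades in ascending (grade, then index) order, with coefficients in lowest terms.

~R = -2/3*e1 - 1/3*e2, and R ~R = 5/9, so R^-1 = ~R / (5/9).
R v = 5/2*e1 e2
Answer: -3/2*e1 + 3*e2


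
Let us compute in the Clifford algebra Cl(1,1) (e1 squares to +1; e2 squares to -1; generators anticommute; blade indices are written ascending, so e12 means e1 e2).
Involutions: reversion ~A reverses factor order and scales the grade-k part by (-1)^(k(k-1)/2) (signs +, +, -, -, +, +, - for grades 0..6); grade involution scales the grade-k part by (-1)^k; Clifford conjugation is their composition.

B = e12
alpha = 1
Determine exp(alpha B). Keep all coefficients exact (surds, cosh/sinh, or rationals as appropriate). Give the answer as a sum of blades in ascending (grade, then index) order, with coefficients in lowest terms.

B^2 = (1)^2*(e12)^2 = 1*(+1) = 1 (a basis 2-blade squares to minus the product of its generators' squares).
B^2 = 1 — since the square is positive, the closed form is hyperbolic: l = 1, alpha*l = 1, so exp(alpha B) = cosh(1) + (sinh(1)/1)*B = cosh(1) + (sinh(1))*B.
Answer: cosh(1) + sinh(1)*e12


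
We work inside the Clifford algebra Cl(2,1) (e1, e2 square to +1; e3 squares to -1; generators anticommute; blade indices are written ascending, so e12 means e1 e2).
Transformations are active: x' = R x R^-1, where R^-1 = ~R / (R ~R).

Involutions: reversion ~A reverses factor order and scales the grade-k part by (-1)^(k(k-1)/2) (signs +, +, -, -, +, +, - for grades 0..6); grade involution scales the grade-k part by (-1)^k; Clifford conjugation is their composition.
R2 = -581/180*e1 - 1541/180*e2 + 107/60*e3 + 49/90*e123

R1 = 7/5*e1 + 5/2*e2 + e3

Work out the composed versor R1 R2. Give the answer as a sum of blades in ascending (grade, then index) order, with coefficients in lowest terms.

Distribute over the terms of R1 (each basis-blade product reordered to ascending indices, repeated generators contracted through their squares):
(7/5*e1) R2 = -4067/900 - 10787/900*e12 + 749/300*e13 + 343/450*e23
(5/2*e2) R2 = -1541/72 + 581/72*e12 - 49/36*e13 + 107/24*e23
(e3) R2 = -107/60 - 49/90*e12 + 581/180*e13 + 1541/180*e23
Summing the partial products and collecting blades:
Answer: -5541/200 - 8029/1800*e12 + 1309/300*e13 + 8269/600*e23


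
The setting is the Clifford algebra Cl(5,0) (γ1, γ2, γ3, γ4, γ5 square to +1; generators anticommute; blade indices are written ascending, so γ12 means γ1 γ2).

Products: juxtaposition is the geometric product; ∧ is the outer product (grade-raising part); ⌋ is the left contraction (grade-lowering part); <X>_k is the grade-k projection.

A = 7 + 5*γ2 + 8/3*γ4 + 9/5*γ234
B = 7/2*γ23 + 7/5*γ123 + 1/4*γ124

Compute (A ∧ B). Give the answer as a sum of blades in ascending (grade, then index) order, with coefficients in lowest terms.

step 1: 49/2*γ23 + 49/5*γ123 + 7/4*γ124 + 28/3*γ234 - 56/15*γ1234
Answer: 49/2*γ23 + 49/5*γ123 + 7/4*γ124 + 28/3*γ234 - 56/15*γ1234


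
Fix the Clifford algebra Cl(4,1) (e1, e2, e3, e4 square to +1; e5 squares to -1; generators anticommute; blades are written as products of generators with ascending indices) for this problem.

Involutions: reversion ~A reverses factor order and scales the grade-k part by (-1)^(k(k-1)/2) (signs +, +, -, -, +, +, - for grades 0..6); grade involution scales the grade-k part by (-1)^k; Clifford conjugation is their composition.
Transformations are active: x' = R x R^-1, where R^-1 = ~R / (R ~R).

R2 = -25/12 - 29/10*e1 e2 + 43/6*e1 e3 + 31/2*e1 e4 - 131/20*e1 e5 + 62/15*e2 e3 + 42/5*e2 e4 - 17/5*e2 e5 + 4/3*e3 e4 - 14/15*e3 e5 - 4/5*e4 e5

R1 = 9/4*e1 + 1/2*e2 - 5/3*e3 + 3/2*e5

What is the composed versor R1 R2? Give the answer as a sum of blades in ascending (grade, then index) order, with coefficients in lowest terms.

Distribute over the terms of R1 (each basis-blade product reordered to ascending indices, repeated generators contracted through their squares):
(9/4*e1) R2 = -75/16*e1 - 261/40*e2 + 129/8*e3 + 279/8*e4 - 1179/80*e5 + 93/10*e1 e2 e3 + 189/10*e1 e2 e4 - 153/20*e1 e2 e5 + 3*e1 e3 e4 - 21/10*e1 e3 e5 - 9/5*e1 e4 e5
(1/2*e2) R2 = 29/20*e1 - 25/24*e2 + 31/15*e3 + 21/5*e4 - 17/10*e5 - 43/12*e1 e2 e3 - 31/4*e1 e2 e4 + 131/40*e1 e2 e5 + 2/3*e2 e3 e4 - 7/15*e2 e3 e5 - 2/5*e2 e4 e5
(-5/3*e3) R2 = 215/18*e1 + 62/9*e2 + 125/36*e3 - 20/9*e4 + 14/9*e5 + 29/6*e1 e2 e3 + 155/6*e1 e3 e4 - 131/12*e1 e3 e5 + 14*e2 e3 e4 - 17/3*e2 e3 e5 + 4/3*e3 e4 e5
(3/2*e5) R2 = -393/40*e1 - 51/10*e2 - 7/5*e3 - 6/5*e4 - 25/8*e5 - 87/20*e1 e2 e5 + 43/4*e1 e3 e5 + 93/4*e1 e4 e5 + 31/5*e2 e3 e5 + 63/5*e2 e4 e5 + 2*e3 e4 e5
Summing the partial products and collecting blades:
Answer: -161/144*e1 - 52/9*e2 + 1459/72*e3 + 2567/72*e4 - 2593/144*e5 + 211/20*e1 e2 e3 + 223/20*e1 e2 e4 - 349/40*e1 e2 e5 + 173/6*e1 e3 e4 - 34/15*e1 e3 e5 + 429/20*e1 e4 e5 + 44/3*e2 e3 e4 + 1/15*e2 e3 e5 + 61/5*e2 e4 e5 + 10/3*e3 e4 e5


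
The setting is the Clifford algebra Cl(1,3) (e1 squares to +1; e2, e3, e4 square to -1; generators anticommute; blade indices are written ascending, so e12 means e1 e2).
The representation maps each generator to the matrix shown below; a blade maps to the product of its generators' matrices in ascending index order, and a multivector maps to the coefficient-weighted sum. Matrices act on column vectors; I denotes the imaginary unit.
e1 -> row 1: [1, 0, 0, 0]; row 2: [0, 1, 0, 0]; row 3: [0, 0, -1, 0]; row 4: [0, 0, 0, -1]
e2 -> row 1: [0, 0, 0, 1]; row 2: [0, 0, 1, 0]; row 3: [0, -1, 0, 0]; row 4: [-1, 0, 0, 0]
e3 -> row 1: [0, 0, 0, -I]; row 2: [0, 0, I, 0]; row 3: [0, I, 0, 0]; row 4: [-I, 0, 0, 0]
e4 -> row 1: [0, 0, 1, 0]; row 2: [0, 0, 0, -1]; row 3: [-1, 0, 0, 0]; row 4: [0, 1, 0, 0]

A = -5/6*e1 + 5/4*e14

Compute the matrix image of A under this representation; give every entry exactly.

Bivector images (products of the table entries): rho(e14) = rho(e1)rho(e4) = row 1: [0, 0, 1, 0]; row 2: [0, 0, 0, -1]; row 3: [1, 0, 0, 0]; row 4: [0, -1, 0, 0].
M = (-5/6)*rho(e1) + (5/4)*rho(e14), summed entrywise:
Answer: row 1: [-5/6, 0, 5/4, 0]; row 2: [0, -5/6, 0, -5/4]; row 3: [5/4, 0, 5/6, 0]; row 4: [0, -5/4, 0, 5/6]


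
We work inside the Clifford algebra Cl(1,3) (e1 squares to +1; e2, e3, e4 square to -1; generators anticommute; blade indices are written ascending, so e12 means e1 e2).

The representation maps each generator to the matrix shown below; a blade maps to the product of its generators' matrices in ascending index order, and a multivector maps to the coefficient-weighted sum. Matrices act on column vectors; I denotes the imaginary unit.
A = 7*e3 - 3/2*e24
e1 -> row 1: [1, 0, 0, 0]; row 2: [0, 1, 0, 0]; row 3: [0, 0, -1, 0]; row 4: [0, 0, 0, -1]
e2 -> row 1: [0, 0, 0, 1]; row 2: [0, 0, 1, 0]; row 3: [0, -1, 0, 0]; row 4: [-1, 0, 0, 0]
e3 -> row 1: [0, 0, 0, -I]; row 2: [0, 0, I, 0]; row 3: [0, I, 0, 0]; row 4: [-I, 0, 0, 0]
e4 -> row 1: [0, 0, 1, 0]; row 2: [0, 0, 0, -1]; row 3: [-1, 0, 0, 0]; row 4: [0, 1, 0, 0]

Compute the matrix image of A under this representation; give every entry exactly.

Bivector images (products of the table entries): rho(e24) = rho(e2)rho(e4) = row 1: [0, 1, 0, 0]; row 2: [-1, 0, 0, 0]; row 3: [0, 0, 0, 1]; row 4: [0, 0, -1, 0].
M = (7)*rho(e3) + (-3/2)*rho(e24), summed entrywise:
Answer: row 1: [0, -3/2, 0, -7*I]; row 2: [3/2, 0, 7*I, 0]; row 3: [0, 7*I, 0, -3/2]; row 4: [-7*I, 0, 3/2, 0]


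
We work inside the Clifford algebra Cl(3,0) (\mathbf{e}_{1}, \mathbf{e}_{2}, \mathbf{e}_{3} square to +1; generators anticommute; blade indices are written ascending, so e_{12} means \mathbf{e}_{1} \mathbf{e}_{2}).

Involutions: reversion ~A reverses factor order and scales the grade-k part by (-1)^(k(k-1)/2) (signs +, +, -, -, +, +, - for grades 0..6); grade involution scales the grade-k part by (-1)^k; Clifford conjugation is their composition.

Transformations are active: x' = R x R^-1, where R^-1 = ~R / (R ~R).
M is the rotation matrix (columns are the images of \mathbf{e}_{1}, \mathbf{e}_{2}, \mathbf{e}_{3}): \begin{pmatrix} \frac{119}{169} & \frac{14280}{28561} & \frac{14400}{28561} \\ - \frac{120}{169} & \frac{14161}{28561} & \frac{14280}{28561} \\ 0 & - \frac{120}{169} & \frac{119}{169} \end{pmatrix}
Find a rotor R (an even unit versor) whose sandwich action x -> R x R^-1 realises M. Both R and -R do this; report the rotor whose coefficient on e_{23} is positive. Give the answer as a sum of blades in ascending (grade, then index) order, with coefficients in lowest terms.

Method: write R = a + b12*e_{12} + b13*e_{13} + b23*e_{23} with a^2 + b12^2 + b13^2 + b23^2 = 1 (so R^-1 = ~R). Expanding the columns R e_j ~R gives tr M = 4a^2 - 1 and, from the antisymmetric part, M21 - M12 = -4a*b12, M13 - M31 = 4a*b13, M32 - M23 = -4a*b23.
Here tr M = \frac{54383}{28561}, so a^2 = (1 + tr M)/4 = \frac{20736}{28561} and a = ±\frac{144}{169}. Taking a = \frac{144}{169}: M21 - M12 = -\frac{34560}{28561}, M13 - M31 = \frac{14400}{28561}, M32 - M23 = -\frac{34560}{28561}, giving b12 = \frac{60}{169}, b13 = \frac{25}{169}, b23 = \frac{60}{169}, i.e. R = \frac{144}{169} + \frac{60}{169} e_{12} + \frac{25}{169} e_{13} + \frac{60}{169} e_{23}.
Its e_{23} coefficient is already positive.
Answer: \frac{144}{169} + \frac{60}{169} e_{12} + \frac{25}{169} e_{13} + \frac{60}{169} e_{23}. Uniqueness: Spin(3) -> SO(3) maps R and -R to the same rotation of trace \frac{54383}{28561}; fixing the sign of the e_{23} coefficient removes the ambiguity.


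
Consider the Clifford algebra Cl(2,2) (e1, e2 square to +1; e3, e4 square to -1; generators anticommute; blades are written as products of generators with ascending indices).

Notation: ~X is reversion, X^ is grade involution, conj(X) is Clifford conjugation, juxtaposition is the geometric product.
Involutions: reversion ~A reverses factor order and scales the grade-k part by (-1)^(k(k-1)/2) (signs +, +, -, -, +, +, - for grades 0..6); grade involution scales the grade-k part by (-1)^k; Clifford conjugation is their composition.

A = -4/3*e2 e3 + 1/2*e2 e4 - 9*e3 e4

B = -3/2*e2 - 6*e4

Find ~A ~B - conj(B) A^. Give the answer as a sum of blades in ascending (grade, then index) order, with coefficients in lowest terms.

first term: -3*e2 + 56*e3 - 3/4*e4 - 43/2*e2 e3 e4
second term: 3*e2 - 56*e3 + 3/4*e4 - 43/2*e2 e3 e4
Answer: -6*e2 + 112*e3 - 3/2*e4


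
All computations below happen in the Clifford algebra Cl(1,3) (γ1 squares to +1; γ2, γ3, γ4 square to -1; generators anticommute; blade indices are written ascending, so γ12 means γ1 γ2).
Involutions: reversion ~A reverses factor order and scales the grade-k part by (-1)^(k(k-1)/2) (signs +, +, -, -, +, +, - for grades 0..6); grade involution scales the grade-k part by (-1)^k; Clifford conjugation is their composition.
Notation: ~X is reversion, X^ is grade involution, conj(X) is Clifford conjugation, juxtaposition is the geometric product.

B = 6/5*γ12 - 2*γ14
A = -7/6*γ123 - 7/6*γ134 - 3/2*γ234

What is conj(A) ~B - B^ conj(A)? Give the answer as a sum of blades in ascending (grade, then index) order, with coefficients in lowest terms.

first term: 56/15*γ3 - 3*γ123 + 9/5*γ134 - 14/15*γ234
second term: -56/15*γ3 - 3*γ123 + 9/5*γ134 - 14/15*γ234
Answer: 112/15*γ3


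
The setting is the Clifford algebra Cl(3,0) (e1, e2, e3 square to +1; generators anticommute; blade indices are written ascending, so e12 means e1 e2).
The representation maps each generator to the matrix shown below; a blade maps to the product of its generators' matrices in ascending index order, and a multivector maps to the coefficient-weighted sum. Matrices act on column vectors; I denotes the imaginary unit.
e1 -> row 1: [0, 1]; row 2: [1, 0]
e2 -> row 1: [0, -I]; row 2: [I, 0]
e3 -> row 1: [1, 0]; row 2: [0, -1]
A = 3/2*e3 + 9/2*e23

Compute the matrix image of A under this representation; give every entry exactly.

Bivector images (products of the table entries): rho(e23) = rho(e2)rho(e3) = row 1: [0, I]; row 2: [I, 0].
M = (3/2)*rho(e3) + (9/2)*rho(e23), summed entrywise:
Answer: row 1: [3/2, 9*I/2]; row 2: [9*I/2, -3/2]


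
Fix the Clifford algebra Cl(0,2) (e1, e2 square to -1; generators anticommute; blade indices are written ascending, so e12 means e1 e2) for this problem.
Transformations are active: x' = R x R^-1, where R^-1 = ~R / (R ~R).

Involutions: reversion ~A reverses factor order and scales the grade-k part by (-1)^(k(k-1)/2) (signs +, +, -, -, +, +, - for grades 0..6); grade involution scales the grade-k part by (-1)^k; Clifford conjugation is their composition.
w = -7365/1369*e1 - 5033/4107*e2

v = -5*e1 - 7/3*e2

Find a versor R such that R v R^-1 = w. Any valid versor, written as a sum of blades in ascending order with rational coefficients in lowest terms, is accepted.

R = v + w = -14210/1369*e1 - 4872/1369*e2 works: the equal norms (-274/9) guarantee its sandwich swaps v into w.
Answer: -14210/1369*e1 - 4872/1369*e2


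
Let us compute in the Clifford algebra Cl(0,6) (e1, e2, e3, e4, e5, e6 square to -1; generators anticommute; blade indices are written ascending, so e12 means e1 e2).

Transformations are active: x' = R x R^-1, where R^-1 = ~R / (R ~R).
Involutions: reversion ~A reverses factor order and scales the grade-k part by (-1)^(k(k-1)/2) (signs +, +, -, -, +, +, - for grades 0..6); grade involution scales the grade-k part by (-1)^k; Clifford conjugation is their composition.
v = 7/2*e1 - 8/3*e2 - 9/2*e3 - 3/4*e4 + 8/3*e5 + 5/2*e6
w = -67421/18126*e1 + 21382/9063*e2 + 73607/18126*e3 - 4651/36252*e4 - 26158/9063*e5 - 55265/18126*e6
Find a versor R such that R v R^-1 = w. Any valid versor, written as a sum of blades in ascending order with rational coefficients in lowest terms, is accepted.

R = v + w = -1990/9063*e1 - 2786/9063*e2 - 3980/9063*e3 - 7960/9063*e4 - 1990/9063*e5 - 4975/9063*e6 works: the equal norms (-7709/144) guarantee its sandwich swaps v into w.
Answer: -1990/9063*e1 - 2786/9063*e2 - 3980/9063*e3 - 7960/9063*e4 - 1990/9063*e5 - 4975/9063*e6


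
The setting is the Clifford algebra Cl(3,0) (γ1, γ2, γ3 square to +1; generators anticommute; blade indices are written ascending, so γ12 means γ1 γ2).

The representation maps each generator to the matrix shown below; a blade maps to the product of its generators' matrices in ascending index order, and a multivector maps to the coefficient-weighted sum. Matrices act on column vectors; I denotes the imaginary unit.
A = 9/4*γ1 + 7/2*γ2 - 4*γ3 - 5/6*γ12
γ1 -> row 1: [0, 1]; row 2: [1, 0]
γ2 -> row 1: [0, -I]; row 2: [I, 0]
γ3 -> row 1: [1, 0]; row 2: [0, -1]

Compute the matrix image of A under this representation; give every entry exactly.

Bivector images (products of the table entries): rho(γ12) = rho(γ1)rho(γ2) = row 1: [I, 0]; row 2: [0, -I].
M = (9/4)*rho(γ1) + (7/2)*rho(γ2) + (-4)*rho(γ3) + (-5/6)*rho(γ12), summed entrywise:
Answer: row 1: [-4 - 5*I/6, 9/4 - 7*I/2]; row 2: [9/4 + 7*I/2, 4 + 5*I/6]


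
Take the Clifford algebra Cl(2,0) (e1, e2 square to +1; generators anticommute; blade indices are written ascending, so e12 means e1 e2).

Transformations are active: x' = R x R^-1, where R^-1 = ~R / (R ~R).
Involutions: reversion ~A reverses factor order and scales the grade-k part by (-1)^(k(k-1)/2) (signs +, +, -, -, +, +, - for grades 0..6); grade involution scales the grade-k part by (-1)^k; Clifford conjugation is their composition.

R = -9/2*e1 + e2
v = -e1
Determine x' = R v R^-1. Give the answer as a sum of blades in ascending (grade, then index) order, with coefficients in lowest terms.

~R = -9/2*e1 + e2, and R ~R = 85/4, so R^-1 = ~R / (85/4).
R v = 9/2 + e12
Answer: -77/85*e1 + 36/85*e2
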